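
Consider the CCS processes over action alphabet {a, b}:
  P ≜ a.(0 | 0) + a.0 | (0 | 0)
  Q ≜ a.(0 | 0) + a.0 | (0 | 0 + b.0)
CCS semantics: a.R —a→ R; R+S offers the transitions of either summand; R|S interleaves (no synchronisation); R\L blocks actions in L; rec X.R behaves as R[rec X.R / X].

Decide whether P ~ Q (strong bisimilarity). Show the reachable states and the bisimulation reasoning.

Reachable graph of P (3 states):
  u0 = a.(0 | 0) + a.0 | (0 | 0) ⊢ -a-> u1, -a-> u2
  u1 = 0 | (0 | 0) ⊢ ∅
  u2 = 0 | 0 ⊢ ∅
Reachable graph of Q (4 states):
  v0 = a.(0 | 0) + a.0 | (0 | 0 + b.0) ⊢ -a-> v1, -a-> v2, -b-> v3
  v1 = 0 | (0 | 0 + b.0) ⊢ -b-> v2
  v2 = 0 | 0 ⊢ ∅
  v3 = a.0 | 0 ⊢ -a-> v2
Partition-refinement fixed point:
  B0 = {u0, v3}
  B1 = {u1, u2, v2}
  B2 = {v0}
  B3 = {v1}
u0 ∈ B0, v0 ∈ B2 → different blocks

not bisimilar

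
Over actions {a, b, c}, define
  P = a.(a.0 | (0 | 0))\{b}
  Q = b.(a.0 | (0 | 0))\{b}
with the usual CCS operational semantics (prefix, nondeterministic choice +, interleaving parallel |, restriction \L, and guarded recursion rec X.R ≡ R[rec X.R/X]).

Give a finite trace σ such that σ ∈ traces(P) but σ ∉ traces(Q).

Reachable graph of P (3 states):
  u0 = a.(a.0 | (0 | 0))\{b} → --a--▸ u1
  u1 = (a.0 | (0 | 0))\{b} → --a--▸ u2
  u2 = (0 | (0 | 0))\{b} → ∅
Reachable graph of Q (3 states):
  v0 = b.(a.0 | (0 | 0))\{b} → --b--▸ v1
  v1 = (a.0 | (0 | 0))\{b} → --a--▸ v2
  v2 = (0 | (0 | 0))\{b} → ∅
Trace ⟨a⟩ through P, begin at {u0}:
  step 1 (a): {u1}
  ✓ P
Trace ⟨a⟩ through Q, begin at {v0}:
  step 1 (a): no successor for Q

a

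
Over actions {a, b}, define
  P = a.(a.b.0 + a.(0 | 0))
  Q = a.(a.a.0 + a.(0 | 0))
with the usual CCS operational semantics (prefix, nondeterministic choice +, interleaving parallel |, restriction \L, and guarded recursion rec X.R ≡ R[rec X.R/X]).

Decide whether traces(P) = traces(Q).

Reachable graph of P (5 states):
  s0 = a.(a.b.0 + a.(0 | 0)) has moves --a--▸ s1
  s1 = a.b.0 + a.(0 | 0) has moves --a--▸ s2, --a--▸ s3
  s2 = 0 | 0 has moves deadlocked
  s3 = b.0 has moves --b--▸ s4
  s4 = 0 has moves deadlocked
Reachable graph of Q (5 states):
  t0 = a.(a.a.0 + a.(0 | 0)) has moves --a--▸ t1
  t1 = a.a.0 + a.(0 | 0) has moves --a--▸ t2, --a--▸ t3
  t2 = 0 | 0 has moves deadlocked
  t3 = a.0 has moves --a--▸ t4
  t4 = 0 has moves deadlocked
Run σ = ⟨aab⟩ on P: start {s0}
  step 1 (a): {s1}
  step 2 (a): {s2, s3}
  step 3 (b): {s4}
  — P admits the full trace.
Run σ = ⟨aab⟩ on Q: start {t0}
  step 1 (a): {t1}
  step 2 (a): {t2, t3}
  step 3 (b): no successor for Q

NO — witness ⟨aab⟩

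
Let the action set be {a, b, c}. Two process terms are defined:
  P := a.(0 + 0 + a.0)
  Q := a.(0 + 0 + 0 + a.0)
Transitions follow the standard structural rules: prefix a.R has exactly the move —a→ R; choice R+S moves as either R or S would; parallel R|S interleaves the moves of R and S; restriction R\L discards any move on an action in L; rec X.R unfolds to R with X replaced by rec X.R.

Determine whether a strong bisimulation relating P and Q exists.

P ~ Q

P's transition system — 3 states:
  u0 = a.(0 + 0 + a.0) has moves =a=> u1
  u1 = 0 + 0 + a.0 has moves =a=> u2
  u2 = 0 has moves stopped
Q's transition system — 3 states:
  v0 = a.(0 + 0 + 0 + a.0) has moves =a=> v1
  v1 = 0 + 0 + 0 + a.0 has moves =a=> v2
  v2 = 0 has moves stopped
Bisimilarity quotient blocks:
  B0 = {u0, v0}
  B1 = {u1, v1}
  B2 = {u2, v2}
u0 ∈ B0, v0 ∈ B0 → same block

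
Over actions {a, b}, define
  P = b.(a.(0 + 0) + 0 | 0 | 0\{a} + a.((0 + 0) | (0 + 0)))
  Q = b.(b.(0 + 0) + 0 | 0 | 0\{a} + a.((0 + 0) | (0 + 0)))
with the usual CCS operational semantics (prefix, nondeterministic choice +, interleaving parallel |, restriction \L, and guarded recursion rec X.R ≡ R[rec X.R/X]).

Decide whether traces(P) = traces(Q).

traces(P) ≠ traces(Q) — witness ⟨bb⟩

Reachable graph of P (4 states):
  p0 = b.(a.(0 + 0) + 0 | 0 | 0\{a} + a.((0 + 0) | (0 + 0))) :: —b→ p1
  p1 = a.(0 + 0) + 0 | 0 | 0\{a} + a.((0 + 0) | (0 + 0)) :: —a→ p2, —a→ p3
  p2 = (0 + 0) | (0 + 0) :: deadlocked
  p3 = 0 + 0 :: deadlocked
Reachable graph of Q (4 states):
  q0 = b.(b.(0 + 0) + 0 | 0 | 0\{a} + a.((0 + 0) | (0 + 0))) :: —b→ q1
  q1 = b.(0 + 0) + 0 | 0 | 0\{a} + a.((0 + 0) | (0 + 0)) :: —a→ q2, —b→ q3
  q2 = (0 + 0) | (0 + 0) :: deadlocked
  q3 = 0 + 0 :: deadlocked
Executing bb from Q (initial set {q0}):
  step 1 (b): {q1}
  step 2 (b): {q3}
  ✓ Q
Executing bb from P (initial set {p0}):
  step 1 (b): {p1}
  step 2 (b): no successor for P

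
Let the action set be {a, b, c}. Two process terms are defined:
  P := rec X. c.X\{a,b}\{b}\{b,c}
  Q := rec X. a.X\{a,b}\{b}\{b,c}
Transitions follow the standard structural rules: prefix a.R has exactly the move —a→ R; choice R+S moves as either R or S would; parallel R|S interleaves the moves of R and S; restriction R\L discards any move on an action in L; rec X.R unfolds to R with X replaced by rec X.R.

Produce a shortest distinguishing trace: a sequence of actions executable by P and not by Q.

c

Reachable graph of P (2 states):
  u0 = rec X. c.X\{a,b}\{b}\{b,c} | =c=> u1
  u1 = (rec X. c.X\{a,b}\{b}\{b,c})\{a,b}\{b}\{b,c} | ∅
Reachable graph of Q (2 states):
  v0 = rec X. a.X\{a,b}\{b}\{b,c} | =a=> v1
  v1 = (rec X. a.X\{a,b}\{b}\{b,c})\{a,b}\{b}\{b,c} | ∅
Executing c from P (initial set {u0}):
  [1] c ⇒ {u1}
  ✓ P
Executing c from Q (initial set {v0}):
  [1] c ⇒ no successor for Q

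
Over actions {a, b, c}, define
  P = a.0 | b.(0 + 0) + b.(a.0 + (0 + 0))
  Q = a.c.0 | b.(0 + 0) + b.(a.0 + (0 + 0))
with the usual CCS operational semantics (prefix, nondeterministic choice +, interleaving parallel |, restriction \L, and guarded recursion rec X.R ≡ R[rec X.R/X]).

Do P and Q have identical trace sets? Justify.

trace-distinct — witness ⟨ac⟩

Reachable graph of P (6 states):
  s0 = a.0 | b.(0 + 0) + b.(a.0 + (0 + 0)) has moves -a-> s1, -b-> s2, -b-> s3
  s1 = 0 | b.(0 + 0) has moves -b-> s4
  s2 = a.0 + (0 + 0) has moves -a-> s5
  s3 = a.0 | (0 + 0) has moves -a-> s4
  s4 = 0 | (0 + 0) has moves ·
  s5 = 0 has moves ·
Reachable graph of Q (8 states):
  t0 = a.c.0 | b.(0 + 0) + b.(a.0 + (0 + 0)) has moves -a-> t1, -b-> t2, -b-> t3
  t1 = c.0 | b.(0 + 0) has moves -b-> t4, -c-> t5
  t2 = a.0 + (0 + 0) has moves -a-> t6
  t3 = a.c.0 | (0 + 0) has moves -a-> t4
  t4 = c.0 | (0 + 0) has moves -c-> t7
  t5 = 0 | b.(0 + 0) has moves -b-> t7
  t6 = 0 has moves ·
  t7 = 0 | (0 + 0) has moves ·
Executing ac from Q (initial set {t0}):
  step 1 (a): {t1}
  step 2 (c): {t5}
  — Q admits the full trace.
Executing ac from P (initial set {s0}):
  step 1 (a): {s1}
  step 2 (c): no successor for P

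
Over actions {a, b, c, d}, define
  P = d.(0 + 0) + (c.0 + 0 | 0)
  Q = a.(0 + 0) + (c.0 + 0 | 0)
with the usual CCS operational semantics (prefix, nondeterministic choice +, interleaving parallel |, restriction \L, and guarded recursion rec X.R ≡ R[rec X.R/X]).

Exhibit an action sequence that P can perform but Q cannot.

P's transition system — 3 states:
  s0 = d.(0 + 0) + (c.0 + 0 | 0) has moves -c-> s1, -d-> s2
  s1 = 0 has moves ·
  s2 = 0 + 0 has moves ·
Q's transition system — 3 states:
  t0 = a.(0 + 0) + (c.0 + 0 | 0) has moves -a-> t1, -c-> t2
  t1 = 0 + 0 has moves ·
  t2 = 0 has moves ·
Trace ⟨d⟩ through P, begin at {s0}:
  after d @ step 1: {s2}
  ✓ P
Trace ⟨d⟩ through Q, begin at {t0}:
  after d @ step 1: ∅  — Q cannot continue

d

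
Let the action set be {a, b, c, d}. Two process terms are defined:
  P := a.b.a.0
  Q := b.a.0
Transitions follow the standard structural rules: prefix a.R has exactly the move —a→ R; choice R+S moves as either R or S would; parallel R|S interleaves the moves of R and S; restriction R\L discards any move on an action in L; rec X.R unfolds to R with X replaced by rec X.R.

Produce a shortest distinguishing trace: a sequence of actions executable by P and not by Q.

P's transition system — 4 states:
  m0 = a.b.a.0 | —a→ m1
  m1 = b.a.0 | —b→ m2
  m2 = a.0 | —a→ m3
  m3 = 0 | stopped
Q's transition system — 3 states:
  n0 = b.a.0 | —b→ n1
  n1 = a.0 | —a→ n2
  n2 = 0 | stopped
Trace ⟨a⟩ through P, begin at {m0}:
  step 1 (a): {m1}
  — P admits the full trace.
Trace ⟨a⟩ through Q, begin at {n0}:
  step 1 (a): ∅ (Q stuck)

a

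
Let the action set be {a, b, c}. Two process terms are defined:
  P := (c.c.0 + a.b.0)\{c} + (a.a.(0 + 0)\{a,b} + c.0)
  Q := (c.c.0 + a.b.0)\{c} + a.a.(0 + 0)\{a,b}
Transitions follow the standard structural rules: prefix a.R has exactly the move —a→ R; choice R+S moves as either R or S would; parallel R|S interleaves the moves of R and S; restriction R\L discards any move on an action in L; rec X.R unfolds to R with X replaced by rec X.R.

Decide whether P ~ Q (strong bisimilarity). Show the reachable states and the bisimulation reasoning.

Reachable graph of P (6 states):
  s0 = (c.c.0 + a.b.0)\{c} + (a.a.(0 + 0)\{a,b} + c.0) ⊢ ··a··> s1, ··a··> s2, ··c··> s3
  s1 = (b.0)\{c} ⊢ ··b··> s4
  s2 = a.(0 + 0)\{a,b} ⊢ ··a··> s5
  s3 = 0 ⊢ stopped
  s4 = 0\{c} ⊢ stopped
  s5 = (0 + 0)\{a,b} ⊢ stopped
Reachable graph of Q (5 states):
  t0 = (c.c.0 + a.b.0)\{c} + a.a.(0 + 0)\{a,b} ⊢ ··a··> t1, ··a··> t2
  t1 = (b.0)\{c} ⊢ ··b··> t3
  t2 = a.(0 + 0)\{a,b} ⊢ ··a··> t4
  t3 = 0\{c} ⊢ stopped
  t4 = (0 + 0)\{a,b} ⊢ stopped
Partition-refinement fixed point:
  B0 = {s0}
  B1 = {s1, t1}
  B2 = {s3, s4, s5, t3, t4}
  B3 = {s2, t2}
  B4 = {t0}
s0 ∈ B0, t0 ∈ B4 → different blocks

not bisimilar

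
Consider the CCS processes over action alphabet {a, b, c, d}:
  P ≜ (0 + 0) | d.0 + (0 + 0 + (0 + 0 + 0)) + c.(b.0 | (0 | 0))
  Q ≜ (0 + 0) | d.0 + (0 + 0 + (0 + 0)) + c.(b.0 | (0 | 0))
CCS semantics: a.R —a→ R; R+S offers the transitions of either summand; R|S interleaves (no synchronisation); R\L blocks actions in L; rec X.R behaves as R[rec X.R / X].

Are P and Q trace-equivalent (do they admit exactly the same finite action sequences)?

YES

LTS(P): 4 reachable states
  p0 = (0 + 0) | d.0 + (0 + 0 + (0 + 0 + 0)) + c.(b.0 | (0 | 0)) | —c→ p1, —d→ p2
  p1 = b.0 | (0 | 0) | —b→ p3
  p2 = (0 + 0) | 0 | deadlocked
  p3 = 0 | (0 | 0) | deadlocked
LTS(Q): 4 reachable states
  q0 = (0 + 0) | d.0 + (0 + 0 + (0 + 0)) + c.(b.0 | (0 | 0)) | —c→ q1, —d→ q2
  q1 = b.0 | (0 | 0) | —b→ q3
  q2 = (0 + 0) | 0 | deadlocked
  q3 = 0 | (0 | 0) | deadlocked
Coarsest stable partition (strong bisimilarity classes):
  B0 = {p0, q0}
  B1 = {p2, p3, q2, q3}
  B2 = {p1, q1}
p0 ∈ B0, q0 ∈ B0 → same block
Bisimilar ⇒ trace-equivalent.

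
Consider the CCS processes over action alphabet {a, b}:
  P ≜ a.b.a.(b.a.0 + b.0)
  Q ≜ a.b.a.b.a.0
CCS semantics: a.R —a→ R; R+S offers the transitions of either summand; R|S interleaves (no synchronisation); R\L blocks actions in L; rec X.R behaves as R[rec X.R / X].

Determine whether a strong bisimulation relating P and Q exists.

P ≁ Q

LTS(P): 6 reachable states
  u0 = a.b.a.(b.a.0 + b.0) | ··a··> u1
  u1 = b.a.(b.a.0 + b.0) | ··b··> u2
  u2 = a.(b.a.0 + b.0) | ··a··> u3
  u3 = b.a.0 + b.0 | ··b··> u4, ··b··> u5
  u4 = 0 | ·
  u5 = a.0 | ··a··> u4
LTS(Q): 6 reachable states
  v0 = a.b.a.b.a.0 | ··a··> v1
  v1 = b.a.b.a.0 | ··b··> v2
  v2 = a.b.a.0 | ··a··> v3
  v3 = b.a.0 | ··b··> v4
  v4 = a.0 | ··a··> v5
  v5 = 0 | ·
Partition-refinement fixed point:
  B0 = {u0}
  B1 = {u1}
  B2 = {u2}
  B3 = {u3}
  B4 = {u5, v4}
  B5 = {u4, v5}
  B6 = {v0}
  B7 = {v1}
  B8 = {v2}
  B9 = {v3}
u0 ∈ B0, v0 ∈ B6 → different blocks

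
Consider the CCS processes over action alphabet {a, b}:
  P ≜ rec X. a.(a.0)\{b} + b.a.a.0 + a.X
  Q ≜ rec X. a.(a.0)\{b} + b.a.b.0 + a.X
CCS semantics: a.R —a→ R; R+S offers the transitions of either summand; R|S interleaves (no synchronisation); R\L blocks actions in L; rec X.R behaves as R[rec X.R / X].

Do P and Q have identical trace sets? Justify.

Reachable graph of P (6 states):
  u0 = rec X. a.(a.0)\{b} + b.a.a.0 + a.X ⊢ --a--▸ u0, --a--▸ u1, --b--▸ u2
  u1 = (a.0)\{b} ⊢ --a--▸ u3
  u2 = a.a.0 ⊢ --a--▸ u4
  u3 = 0\{b} ⊢ (no moves)
  u4 = a.0 ⊢ --a--▸ u5
  u5 = 0 ⊢ (no moves)
Reachable graph of Q (6 states):
  v0 = rec X. a.(a.0)\{b} + b.a.b.0 + a.X ⊢ --a--▸ v0, --a--▸ v1, --b--▸ v2
  v1 = (a.0)\{b} ⊢ --a--▸ v3
  v2 = a.b.0 ⊢ --a--▸ v4
  v3 = 0\{b} ⊢ (no moves)
  v4 = b.0 ⊢ --b--▸ v5
  v5 = 0 ⊢ (no moves)
Trace ⟨baa⟩ through P, begin at {u0}:
  step 1 (b): {u2}
  step 2 (a): {u4}
  step 3 (a): {u5}
  ✓ P
Trace ⟨baa⟩ through Q, begin at {v0}:
  step 1 (b): {v2}
  step 2 (a): {v4}
  step 3 (a): ∅ (Q stuck)

traces(P) ≠ traces(Q) — witness ⟨baa⟩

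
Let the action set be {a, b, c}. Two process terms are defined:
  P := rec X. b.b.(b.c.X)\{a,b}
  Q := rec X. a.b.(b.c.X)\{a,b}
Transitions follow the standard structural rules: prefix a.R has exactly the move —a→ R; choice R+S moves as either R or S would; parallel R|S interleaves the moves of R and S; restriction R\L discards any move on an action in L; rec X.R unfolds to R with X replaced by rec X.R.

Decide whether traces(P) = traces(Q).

trace-distinct — witness ⟨b⟩

P's transition system — 3 states:
  m0 = rec X. b.b.(b.c.X)\{a,b} ⊢ ··b··> m1
  m1 = b.(b.c.(rec X. b.b.(b.c.X)\{a,b}))\{a,b} ⊢ ··b··> m2
  m2 = (b.c.(rec X. b.b.(b.c.X)\{a,b}))\{a,b} ⊢ ·
Q's transition system — 3 states:
  n0 = rec X. a.b.(b.c.X)\{a,b} ⊢ ··a··> n1
  n1 = b.(b.c.(rec X. a.b.(b.c.X)\{a,b}))\{a,b} ⊢ ··b··> n2
  n2 = (b.c.(rec X. a.b.(b.c.X)\{a,b}))\{a,b} ⊢ ·
Run σ = ⟨b⟩ on P: start {m0}
  after b @ step 1: {m1}
  ✓ P
Run σ = ⟨b⟩ on Q: start {n0}
  after b @ step 1: ∅  — Q cannot continue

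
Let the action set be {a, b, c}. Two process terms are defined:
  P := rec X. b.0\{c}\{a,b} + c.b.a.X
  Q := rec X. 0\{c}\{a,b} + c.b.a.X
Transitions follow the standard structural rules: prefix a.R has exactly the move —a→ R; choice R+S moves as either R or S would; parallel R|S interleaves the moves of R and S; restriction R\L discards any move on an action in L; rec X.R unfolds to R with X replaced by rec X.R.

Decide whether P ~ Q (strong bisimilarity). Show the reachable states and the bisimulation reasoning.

LTS(P): 4 reachable states
  m0 = rec X. b.0\{c}\{a,b} + c.b.a.X → --b--▸ m1, --c--▸ m2
  m1 = 0\{c}\{a,b} → deadlocked
  m2 = b.a.(rec X. b.0\{c}\{a,b} + c.b.a.X) → --b--▸ m3
  m3 = a.(rec X. b.0\{c}\{a,b} + c.b.a.X) → --a--▸ m0
LTS(Q): 3 reachable states
  n0 = rec X. 0\{c}\{a,b} + c.b.a.X → --c--▸ n1
  n1 = b.a.(rec X. 0\{c}\{a,b} + c.b.a.X) → --b--▸ n2
  n2 = a.(rec X. 0\{c}\{a,b} + c.b.a.X) → --a--▸ n0
Coarsest stable partition (strong bisimilarity classes):
  B0 = {m0}
  B1 = {m1}
  B2 = {m2}
  B3 = {m3}
  B4 = {n0}
  B5 = {n1}
  B6 = {n2}
m0 ∈ B0, n0 ∈ B4 → different blocks

not bisimilar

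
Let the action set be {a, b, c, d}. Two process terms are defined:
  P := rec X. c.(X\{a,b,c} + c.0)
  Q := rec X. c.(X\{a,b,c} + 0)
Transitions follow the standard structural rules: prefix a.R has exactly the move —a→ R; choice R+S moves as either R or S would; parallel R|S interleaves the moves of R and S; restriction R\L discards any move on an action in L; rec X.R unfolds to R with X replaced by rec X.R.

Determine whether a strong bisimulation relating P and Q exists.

P's transition system — 3 states:
  p0 = rec X. c.(X\{a,b,c} + c.0) | -c-> p1
  p1 = (rec X. c.(X\{a,b,c} + c.0))\{a,b,c} + c.0 | -c-> p2
  p2 = 0 | deadlocked
Q's transition system — 2 states:
  q0 = rec X. c.(X\{a,b,c} + 0) | -c-> q1
  q1 = (rec X. c.(X\{a,b,c} + 0))\{a,b,c} + 0 | deadlocked
Bisimilarity quotient blocks:
  B0 = {p0}
  B1 = {p1, q0}
  B2 = {p2, q1}
p0 ∈ B0, q0 ∈ B1 → different blocks

NO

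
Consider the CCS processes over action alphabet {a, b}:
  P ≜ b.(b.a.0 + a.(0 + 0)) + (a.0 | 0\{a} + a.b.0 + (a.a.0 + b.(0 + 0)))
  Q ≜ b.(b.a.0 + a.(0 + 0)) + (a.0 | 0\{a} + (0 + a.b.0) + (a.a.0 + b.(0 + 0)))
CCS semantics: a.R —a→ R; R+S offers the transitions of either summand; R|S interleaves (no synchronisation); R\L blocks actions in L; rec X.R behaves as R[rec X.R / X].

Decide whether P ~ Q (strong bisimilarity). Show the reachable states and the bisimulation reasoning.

Reachable graph of P (7 states):
  m0 = b.(b.a.0 + a.(0 + 0)) + (a.0 | 0\{a} + a.b.0 + (a.a.0 + b.(0 + 0))) has moves =a=> m1, =a=> m2, =a=> m3, =b=> m4, =b=> m5
  m1 = 0 | 0\{a} has moves (no moves)
  m2 = a.0 has moves =a=> m6
  m3 = b.0 has moves =b=> m6
  m4 = 0 + 0 has moves (no moves)
  m5 = b.a.0 + a.(0 + 0) has moves =a=> m4, =b=> m2
  m6 = 0 has moves (no moves)
Reachable graph of Q (7 states):
  n0 = b.(b.a.0 + a.(0 + 0)) + (a.0 | 0\{a} + (0 + a.b.0) + (a.a.0 + b.(0 + 0))) has moves =a=> n1, =a=> n2, =a=> n3, =b=> n4, =b=> n5
  n1 = 0 | 0\{a} has moves (no moves)
  n2 = a.0 has moves =a=> n6
  n3 = b.0 has moves =b=> n6
  n4 = 0 + 0 has moves (no moves)
  n5 = b.a.0 + a.(0 + 0) has moves =a=> n4, =b=> n2
  n6 = 0 has moves (no moves)
Bisimilarity quotient blocks:
  B0 = {m0, n0}
  B1 = {m1, m4, m6, n1, n4, n6}
  B2 = {m2, n2}
  B3 = {m3, n3}
  B4 = {m5, n5}
m0 ∈ B0, n0 ∈ B0 → same block

YES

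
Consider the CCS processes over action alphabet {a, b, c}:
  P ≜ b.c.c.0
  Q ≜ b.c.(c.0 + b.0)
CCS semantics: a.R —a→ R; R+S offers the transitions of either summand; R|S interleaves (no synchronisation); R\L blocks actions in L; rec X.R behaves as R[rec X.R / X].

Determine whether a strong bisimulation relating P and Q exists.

not bisimilar

Reachable graph of P (4 states):
  s0 = b.c.c.0 → -b-> s1
  s1 = c.c.0 → -c-> s2
  s2 = c.0 → -c-> s3
  s3 = 0 → (no moves)
Reachable graph of Q (4 states):
  t0 = b.c.(c.0 + b.0) → -b-> t1
  t1 = c.(c.0 + b.0) → -c-> t2
  t2 = c.0 + b.0 → -b-> t3, -c-> t3
  t3 = 0 → (no moves)
Bisimilarity quotient blocks:
  B0 = {s0}
  B1 = {s1}
  B2 = {s2}
  B3 = {s3, t3}
  B4 = {t0}
  B5 = {t1}
  B6 = {t2}
s0 ∈ B0, t0 ∈ B4 → different blocks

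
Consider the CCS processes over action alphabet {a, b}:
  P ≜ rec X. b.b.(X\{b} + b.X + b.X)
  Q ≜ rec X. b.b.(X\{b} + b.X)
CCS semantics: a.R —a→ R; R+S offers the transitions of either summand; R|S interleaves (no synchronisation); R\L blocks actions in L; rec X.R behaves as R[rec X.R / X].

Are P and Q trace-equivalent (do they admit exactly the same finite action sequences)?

YES

Reachable graph of P (3 states):
  p0 = rec X. b.b.(X\{b} + b.X + b.X) has moves ··b··> p1
  p1 = b.((rec X. b.b.(X\{b} + b.X + b.X))\{b} + b.(rec X. b.b.(X\{b} + b.X + b.X)) + b.(rec X. b.b.(X\{b} + b.X + b.X))) has moves ··b··> p2
  p2 = (rec X. b.b.(X\{b} + b.X + b.X))\{b} + b.(rec X. b.b.(X\{b} + b.X + b.X)) + b.(rec X. b.b.(X\{b} + b.X + b.X)) has moves ··b··> p0
Reachable graph of Q (3 states):
  q0 = rec X. b.b.(X\{b} + b.X) has moves ··b··> q1
  q1 = b.((rec X. b.b.(X\{b} + b.X))\{b} + b.(rec X. b.b.(X\{b} + b.X))) has moves ··b··> q2
  q2 = (rec X. b.b.(X\{b} + b.X))\{b} + b.(rec X. b.b.(X\{b} + b.X)) has moves ··b··> q0
Coarsest stable partition (strong bisimilarity classes):
  B0 = {p0, p1, p2, q0, q1, q2}
p0 ∈ B0, q0 ∈ B0 → same block
Bisimilar ⇒ trace-equivalent.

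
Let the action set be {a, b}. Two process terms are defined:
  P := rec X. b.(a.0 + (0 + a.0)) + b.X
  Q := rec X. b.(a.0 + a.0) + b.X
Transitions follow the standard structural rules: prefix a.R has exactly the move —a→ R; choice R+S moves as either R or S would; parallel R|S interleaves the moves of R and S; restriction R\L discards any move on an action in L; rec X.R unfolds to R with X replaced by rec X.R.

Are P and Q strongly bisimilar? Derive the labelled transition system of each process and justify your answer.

P ~ Q

LTS(P): 3 reachable states
  p0 = rec X. b.(a.0 + (0 + a.0)) + b.X has moves ··b··> p0, ··b··> p1
  p1 = a.0 + (0 + a.0) has moves ··a··> p2
  p2 = 0 has moves stopped
LTS(Q): 3 reachable states
  q0 = rec X. b.(a.0 + a.0) + b.X has moves ··b··> q0, ··b··> q1
  q1 = a.0 + a.0 has moves ··a··> q2
  q2 = 0 has moves stopped
Bisimilarity quotient blocks:
  B0 = {p0, q0}
  B1 = {p1, q1}
  B2 = {p2, q2}
p0 ∈ B0, q0 ∈ B0 → same block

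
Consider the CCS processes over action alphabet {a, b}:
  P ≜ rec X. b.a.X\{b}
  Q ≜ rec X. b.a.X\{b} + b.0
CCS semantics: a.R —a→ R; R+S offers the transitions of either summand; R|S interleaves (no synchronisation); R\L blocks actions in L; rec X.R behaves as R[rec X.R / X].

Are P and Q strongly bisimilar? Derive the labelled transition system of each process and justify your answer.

Reachable graph of P (3 states):
  p0 = rec X. b.a.X\{b} has moves -b-> p1
  p1 = a.(rec X. b.a.X\{b})\{b} has moves -a-> p2
  p2 = (rec X. b.a.X\{b})\{b} has moves deadlocked
Reachable graph of Q (4 states):
  q0 = rec X. b.a.X\{b} + b.0 has moves -b-> q1, -b-> q2
  q1 = 0 has moves deadlocked
  q2 = a.(rec X. b.a.X\{b} + b.0)\{b} has moves -a-> q3
  q3 = (rec X. b.a.X\{b} + b.0)\{b} has moves deadlocked
Partition-refinement fixed point:
  B0 = {p0}
  B1 = {p1, q2}
  B2 = {p2, q1, q3}
  B3 = {q0}
p0 ∈ B0, q0 ∈ B3 → different blocks

NO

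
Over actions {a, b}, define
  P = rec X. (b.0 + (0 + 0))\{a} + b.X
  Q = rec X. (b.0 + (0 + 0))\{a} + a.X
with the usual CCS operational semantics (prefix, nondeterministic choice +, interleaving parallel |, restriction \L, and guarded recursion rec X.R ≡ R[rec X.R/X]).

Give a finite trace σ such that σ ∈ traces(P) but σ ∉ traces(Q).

LTS(P): 2 reachable states
  p0 = rec X. (b.0 + (0 + 0))\{a} + b.X ⊢ ··b··> p0, ··b··> p1
  p1 = 0\{a} ⊢ deadlocked
LTS(Q): 2 reachable states
  q0 = rec X. (b.0 + (0 + 0))\{a} + a.X ⊢ ··a··> q0, ··b··> q1
  q1 = 0\{a} ⊢ deadlocked
Run σ = ⟨bb⟩ on P: start {p0}
  after b @ step 1: {p0, p1}
  after b @ step 2: {p0, p1}
  P completes σ.
Run σ = ⟨bb⟩ on Q: start {q0}
  after b @ step 1: {q1}
  after b @ step 2: ∅  — Q cannot continue

bb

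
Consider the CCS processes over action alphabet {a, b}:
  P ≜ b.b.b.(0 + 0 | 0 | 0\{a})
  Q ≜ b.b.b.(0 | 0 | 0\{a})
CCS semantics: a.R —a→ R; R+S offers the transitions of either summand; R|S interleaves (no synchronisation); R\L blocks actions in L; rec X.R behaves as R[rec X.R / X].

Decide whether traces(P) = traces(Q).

LTS(P): 4 reachable states
  s0 = b.b.b.(0 + 0 | 0 | 0\{a}) has moves ··b··> s1
  s1 = b.b.(0 + 0 | 0 | 0\{a}) has moves ··b··> s2
  s2 = b.(0 + 0 | 0 | 0\{a}) has moves ··b··> s3
  s3 = 0 + 0 | 0 | 0\{a} has moves stopped
LTS(Q): 4 reachable states
  t0 = b.b.b.(0 | 0 | 0\{a}) has moves ··b··> t1
  t1 = b.b.(0 | 0 | 0\{a}) has moves ··b··> t2
  t2 = b.(0 | 0 | 0\{a}) has moves ··b··> t3
  t3 = 0 | 0 | 0\{a} has moves stopped
Bisimilarity quotient blocks:
  B0 = {s0, t0}
  B1 = {s1, t1}
  B2 = {s2, t2}
  B3 = {s3, t3}
s0 ∈ B0, t0 ∈ B0 → same block
Bisimilar ⇒ trace-equivalent.

traces(P) = traces(Q)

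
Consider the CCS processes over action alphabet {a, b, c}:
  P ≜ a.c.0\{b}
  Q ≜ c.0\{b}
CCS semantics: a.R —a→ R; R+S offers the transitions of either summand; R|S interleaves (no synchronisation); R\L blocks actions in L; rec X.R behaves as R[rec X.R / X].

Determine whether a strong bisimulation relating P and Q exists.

P's transition system — 3 states:
  u0 = a.c.0\{b} has moves ··a··> u1
  u1 = c.0\{b} has moves ··c··> u2
  u2 = 0\{b} has moves (no moves)
Q's transition system — 2 states:
  v0 = c.0\{b} has moves ··c··> v1
  v1 = 0\{b} has moves (no moves)
Bisimilarity quotient blocks:
  B0 = {u0}
  B1 = {u1, v0}
  B2 = {u2, v1}
u0 ∈ B0, v0 ∈ B1 → different blocks

NO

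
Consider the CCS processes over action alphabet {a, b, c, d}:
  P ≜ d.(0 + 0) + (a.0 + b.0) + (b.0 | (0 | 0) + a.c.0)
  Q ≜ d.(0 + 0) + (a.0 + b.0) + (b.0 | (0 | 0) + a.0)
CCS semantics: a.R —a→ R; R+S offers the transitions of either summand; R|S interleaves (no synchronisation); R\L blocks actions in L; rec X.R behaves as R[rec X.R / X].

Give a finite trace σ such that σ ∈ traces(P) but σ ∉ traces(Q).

ac

LTS(P): 5 reachable states
  u0 = d.(0 + 0) + (a.0 + b.0) + (b.0 | (0 | 0) + a.c.0) ⊢ —a→ u1, —a→ u2, —b→ u1, —b→ u3, —d→ u4
  u1 = 0 ⊢ ·
  u2 = c.0 ⊢ —c→ u1
  u3 = 0 | (0 | 0) ⊢ ·
  u4 = 0 + 0 ⊢ ·
LTS(Q): 4 reachable states
  v0 = d.(0 + 0) + (a.0 + b.0) + (b.0 | (0 | 0) + a.0) ⊢ —a→ v1, —b→ v1, —b→ v2, —d→ v3
  v1 = 0 ⊢ ·
  v2 = 0 | (0 | 0) ⊢ ·
  v3 = 0 + 0 ⊢ ·
Executing ac from P (initial set {u0}):
  step 1 (a): {u1, u2}
  step 2 (c): {u1}
  P completes σ.
Executing ac from Q (initial set {v0}):
  step 1 (a): {v1}
  step 2 (c): ∅  — Q cannot continue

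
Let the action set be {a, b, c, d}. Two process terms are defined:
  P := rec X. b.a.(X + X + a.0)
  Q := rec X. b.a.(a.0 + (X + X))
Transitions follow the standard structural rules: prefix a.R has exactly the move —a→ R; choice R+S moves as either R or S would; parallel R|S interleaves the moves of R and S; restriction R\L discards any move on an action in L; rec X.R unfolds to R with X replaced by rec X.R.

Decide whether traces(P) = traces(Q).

YES

LTS(P): 4 reachable states
  s0 = rec X. b.a.(X + X + a.0) has moves --b--▸ s1
  s1 = a.((rec X. b.a.(X + X + a.0)) + (rec X. b.a.(X + X + a.0)) + a.0) has moves --a--▸ s2
  s2 = (rec X. b.a.(X + X + a.0)) + (rec X. b.a.(X + X + a.0)) + a.0 has moves --a--▸ s3, --b--▸ s1
  s3 = 0 has moves stopped
LTS(Q): 4 reachable states
  t0 = rec X. b.a.(a.0 + (X + X)) has moves --b--▸ t1
  t1 = a.(a.0 + ((rec X. b.a.(a.0 + (X + X))) + (rec X. b.a.(a.0 + (X + X))))) has moves --a--▸ t2
  t2 = a.0 + ((rec X. b.a.(a.0 + (X + X))) + (rec X. b.a.(a.0 + (X + X)))) has moves --a--▸ t3, --b--▸ t1
  t3 = 0 has moves stopped
Coarsest stable partition (strong bisimilarity classes):
  B0 = {s0, t0}
  B1 = {s1, t1}
  B2 = {s2, t2}
  B3 = {s3, t3}
s0 ∈ B0, t0 ∈ B0 → same block
Bisimilar ⇒ trace-equivalent.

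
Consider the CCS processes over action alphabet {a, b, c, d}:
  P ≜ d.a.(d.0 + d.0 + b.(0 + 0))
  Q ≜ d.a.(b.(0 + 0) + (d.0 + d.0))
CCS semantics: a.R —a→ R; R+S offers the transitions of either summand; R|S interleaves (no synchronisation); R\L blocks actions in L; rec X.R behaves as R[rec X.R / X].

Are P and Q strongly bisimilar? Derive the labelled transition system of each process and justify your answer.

Reachable graph of P (5 states):
  m0 = d.a.(d.0 + d.0 + b.(0 + 0)) :: —d→ m1
  m1 = a.(d.0 + d.0 + b.(0 + 0)) :: —a→ m2
  m2 = d.0 + d.0 + b.(0 + 0) :: —b→ m3, —d→ m4
  m3 = 0 + 0 :: (no moves)
  m4 = 0 :: (no moves)
Reachable graph of Q (5 states):
  n0 = d.a.(b.(0 + 0) + (d.0 + d.0)) :: —d→ n1
  n1 = a.(b.(0 + 0) + (d.0 + d.0)) :: —a→ n2
  n2 = b.(0 + 0) + (d.0 + d.0) :: —b→ n3, —d→ n4
  n3 = 0 + 0 :: (no moves)
  n4 = 0 :: (no moves)
Coarsest stable partition (strong bisimilarity classes):
  B0 = {m0, n0}
  B1 = {m1, n1}
  B2 = {m2, n2}
  B3 = {m3, m4, n3, n4}
m0 ∈ B0, n0 ∈ B0 → same block

bisimilar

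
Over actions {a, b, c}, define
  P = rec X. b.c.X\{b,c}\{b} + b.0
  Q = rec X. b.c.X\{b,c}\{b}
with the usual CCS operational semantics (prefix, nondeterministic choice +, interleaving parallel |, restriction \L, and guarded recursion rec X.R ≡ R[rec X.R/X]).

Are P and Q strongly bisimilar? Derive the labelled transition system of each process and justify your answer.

not bisimilar

LTS(P): 4 reachable states
  m0 = rec X. b.c.X\{b,c}\{b} + b.0 | =b=> m1, =b=> m2
  m1 = 0 | ∅
  m2 = c.(rec X. b.c.X\{b,c}\{b} + b.0)\{b,c}\{b} | =c=> m3
  m3 = (rec X. b.c.X\{b,c}\{b} + b.0)\{b,c}\{b} | ∅
LTS(Q): 3 reachable states
  n0 = rec X. b.c.X\{b,c}\{b} | =b=> n1
  n1 = c.(rec X. b.c.X\{b,c}\{b})\{b,c}\{b} | =c=> n2
  n2 = (rec X. b.c.X\{b,c}\{b})\{b,c}\{b} | ∅
Partition-refinement fixed point:
  B0 = {m0}
  B1 = {m2, n1}
  B2 = {m1, m3, n2}
  B3 = {n0}
m0 ∈ B0, n0 ∈ B3 → different blocks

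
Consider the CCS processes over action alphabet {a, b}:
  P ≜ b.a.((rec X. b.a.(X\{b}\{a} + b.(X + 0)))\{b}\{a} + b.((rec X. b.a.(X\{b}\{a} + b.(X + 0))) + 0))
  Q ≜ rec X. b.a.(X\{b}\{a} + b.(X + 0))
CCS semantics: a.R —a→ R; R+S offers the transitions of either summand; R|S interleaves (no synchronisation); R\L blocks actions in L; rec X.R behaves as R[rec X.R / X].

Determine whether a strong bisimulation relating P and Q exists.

bisimilar

LTS(P): 4 reachable states
  m0 = b.a.((rec X. b.a.(X\{b}\{a} + b.(X + 0)))\{b}\{a} + b.((rec X. b.a.(X\{b}\{a} + b.(X + 0))) + 0)) has moves --b--▸ m1
  m1 = a.((rec X. b.a.(X\{b}\{a} + b.(X + 0)))\{b}\{a} + b.((rec X. b.a.(X\{b}\{a} + b.(X + 0))) + 0)) has moves --a--▸ m2
  m2 = (rec X. b.a.(X\{b}\{a} + b.(X + 0)))\{b}\{a} + b.((rec X. b.a.(X\{b}\{a} + b.(X + 0))) + 0) has moves --b--▸ m3
  m3 = (rec X. b.a.(X\{b}\{a} + b.(X + 0))) + 0 has moves --b--▸ m1
LTS(Q): 4 reachable states
  n0 = rec X. b.a.(X\{b}\{a} + b.(X + 0)) has moves --b--▸ n1
  n1 = a.((rec X. b.a.(X\{b}\{a} + b.(X + 0)))\{b}\{a} + b.((rec X. b.a.(X\{b}\{a} + b.(X + 0))) + 0)) has moves --a--▸ n2
  n2 = (rec X. b.a.(X\{b}\{a} + b.(X + 0)))\{b}\{a} + b.((rec X. b.a.(X\{b}\{a} + b.(X + 0))) + 0) has moves --b--▸ n3
  n3 = (rec X. b.a.(X\{b}\{a} + b.(X + 0))) + 0 has moves --b--▸ n1
Coarsest stable partition (strong bisimilarity classes):
  B0 = {m0, m3, n0, n3}
  B1 = {m1, n1}
  B2 = {m2, n2}
m0 ∈ B0, n0 ∈ B0 → same block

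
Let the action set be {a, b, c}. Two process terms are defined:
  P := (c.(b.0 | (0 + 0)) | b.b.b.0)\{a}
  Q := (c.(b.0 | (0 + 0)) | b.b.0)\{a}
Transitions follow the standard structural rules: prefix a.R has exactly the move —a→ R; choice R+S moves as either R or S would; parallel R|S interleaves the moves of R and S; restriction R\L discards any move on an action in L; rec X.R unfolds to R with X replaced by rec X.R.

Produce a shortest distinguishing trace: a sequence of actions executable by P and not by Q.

bbb

Reachable graph of P (12 states):
  u0 = (c.(b.0 | (0 + 0)) | b.b.b.0)\{a} has moves -b-> u1, -c-> u2
  u1 = (c.(b.0 | (0 + 0)) | b.b.0)\{a} has moves -b-> u3, -c-> u4
  u2 = (b.0 | (0 + 0) | b.b.b.0)\{a} has moves -b-> u4, -b-> u5
  u3 = (c.(b.0 | (0 + 0)) | b.0)\{a} has moves -b-> u6, -c-> u7
  u4 = (b.0 | (0 + 0) | b.b.0)\{a} has moves -b-> u7, -b-> u8
  u5 = (0 | (0 + 0) | b.b.b.0)\{a} has moves -b-> u8
  u6 = (c.(b.0 | (0 + 0)) | 0)\{a} has moves -c-> u9
  u7 = (b.0 | (0 + 0) | b.0)\{a} has moves -b-> u10, -b-> u9
  u8 = (0 | (0 + 0) | b.b.0)\{a} has moves -b-> u10
  u9 = (b.0 | (0 + 0) | 0)\{a} has moves -b-> u11
  u10 = (0 | (0 + 0) | b.0)\{a} has moves -b-> u11
  u11 = (0 | (0 + 0) | 0)\{a} has moves deadlocked
Reachable graph of Q (9 states):
  v0 = (c.(b.0 | (0 + 0)) | b.b.0)\{a} has moves -b-> v1, -c-> v2
  v1 = (c.(b.0 | (0 + 0)) | b.0)\{a} has moves -b-> v3, -c-> v4
  v2 = (b.0 | (0 + 0) | b.b.0)\{a} has moves -b-> v4, -b-> v5
  v3 = (c.(b.0 | (0 + 0)) | 0)\{a} has moves -c-> v6
  v4 = (b.0 | (0 + 0) | b.0)\{a} has moves -b-> v6, -b-> v7
  v5 = (0 | (0 + 0) | b.b.0)\{a} has moves -b-> v7
  v6 = (b.0 | (0 + 0) | 0)\{a} has moves -b-> v8
  v7 = (0 | (0 + 0) | b.0)\{a} has moves -b-> v8
  v8 = (0 | (0 + 0) | 0)\{a} has moves deadlocked
Executing bbb from P (initial set {u0}):
  [1] b ⇒ {u1}
  [2] b ⇒ {u3}
  [3] b ⇒ {u6}
  ✓ P
Executing bbb from Q (initial set {v0}):
  [1] b ⇒ {v1}
  [2] b ⇒ {v3}
  [3] b ⇒ ∅ (Q stuck)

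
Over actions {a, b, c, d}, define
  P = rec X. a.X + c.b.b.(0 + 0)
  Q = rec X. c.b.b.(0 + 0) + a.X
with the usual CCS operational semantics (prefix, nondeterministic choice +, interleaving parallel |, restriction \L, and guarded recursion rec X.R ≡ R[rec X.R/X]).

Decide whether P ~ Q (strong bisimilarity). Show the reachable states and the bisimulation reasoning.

YES

Reachable graph of P (4 states):
  p0 = rec X. a.X + c.b.b.(0 + 0) | ··a··> p0, ··c··> p1
  p1 = b.b.(0 + 0) | ··b··> p2
  p2 = b.(0 + 0) | ··b··> p3
  p3 = 0 + 0 | stopped
Reachable graph of Q (4 states):
  q0 = rec X. c.b.b.(0 + 0) + a.X | ··a··> q0, ··c··> q1
  q1 = b.b.(0 + 0) | ··b··> q2
  q2 = b.(0 + 0) | ··b··> q3
  q3 = 0 + 0 | stopped
Bisimilarity quotient blocks:
  B0 = {p0, q0}
  B1 = {p1, q1}
  B2 = {p2, q2}
  B3 = {p3, q3}
p0 ∈ B0, q0 ∈ B0 → same block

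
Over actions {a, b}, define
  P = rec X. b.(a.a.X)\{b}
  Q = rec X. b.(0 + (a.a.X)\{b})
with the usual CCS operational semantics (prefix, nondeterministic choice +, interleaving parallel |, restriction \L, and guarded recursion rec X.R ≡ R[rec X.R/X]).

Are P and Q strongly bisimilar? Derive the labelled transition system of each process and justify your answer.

P ~ Q

P's transition system — 4 states:
  p0 = rec X. b.(a.a.X)\{b} has moves --b--▸ p1
  p1 = (a.a.(rec X. b.(a.a.X)\{b}))\{b} has moves --a--▸ p2
  p2 = (a.(rec X. b.(a.a.X)\{b}))\{b} has moves --a--▸ p3
  p3 = (rec X. b.(a.a.X)\{b})\{b} has moves ∅
Q's transition system — 4 states:
  q0 = rec X. b.(0 + (a.a.X)\{b}) has moves --b--▸ q1
  q1 = 0 + (a.a.(rec X. b.(0 + (a.a.X)\{b})))\{b} has moves --a--▸ q2
  q2 = (a.(rec X. b.(0 + (a.a.X)\{b})))\{b} has moves --a--▸ q3
  q3 = (rec X. b.(0 + (a.a.X)\{b}))\{b} has moves ∅
Bisimilarity quotient blocks:
  B0 = {p0, q0}
  B1 = {p1, q1}
  B2 = {p2, q2}
  B3 = {p3, q3}
p0 ∈ B0, q0 ∈ B0 → same block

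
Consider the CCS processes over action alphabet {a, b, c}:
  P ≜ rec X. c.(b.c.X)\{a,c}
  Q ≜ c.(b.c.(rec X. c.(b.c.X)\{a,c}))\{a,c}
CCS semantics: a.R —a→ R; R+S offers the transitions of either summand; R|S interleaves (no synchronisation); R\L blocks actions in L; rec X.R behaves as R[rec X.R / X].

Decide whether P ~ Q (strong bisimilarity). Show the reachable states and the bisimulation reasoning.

LTS(P): 3 reachable states
  p0 = rec X. c.(b.c.X)\{a,c} has moves ··c··> p1
  p1 = (b.c.(rec X. c.(b.c.X)\{a,c}))\{a,c} has moves ··b··> p2
  p2 = (c.(rec X. c.(b.c.X)\{a,c}))\{a,c} has moves stopped
LTS(Q): 3 reachable states
  q0 = c.(b.c.(rec X. c.(b.c.X)\{a,c}))\{a,c} has moves ··c··> q1
  q1 = (b.c.(rec X. c.(b.c.X)\{a,c}))\{a,c} has moves ··b··> q2
  q2 = (c.(rec X. c.(b.c.X)\{a,c}))\{a,c} has moves stopped
Coarsest stable partition (strong bisimilarity classes):
  B0 = {p0, q0}
  B1 = {p1, q1}
  B2 = {p2, q2}
p0 ∈ B0, q0 ∈ B0 → same block

P ~ Q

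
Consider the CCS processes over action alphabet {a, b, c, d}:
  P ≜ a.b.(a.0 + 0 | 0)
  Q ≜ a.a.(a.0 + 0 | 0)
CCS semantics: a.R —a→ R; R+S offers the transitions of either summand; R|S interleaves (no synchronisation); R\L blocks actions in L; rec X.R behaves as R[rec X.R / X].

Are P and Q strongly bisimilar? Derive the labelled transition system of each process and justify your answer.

LTS(P): 4 reachable states
  m0 = a.b.(a.0 + 0 | 0) → —a→ m1
  m1 = b.(a.0 + 0 | 0) → —b→ m2
  m2 = a.0 + 0 | 0 → —a→ m3
  m3 = 0 → ·
LTS(Q): 4 reachable states
  n0 = a.a.(a.0 + 0 | 0) → —a→ n1
  n1 = a.(a.0 + 0 | 0) → —a→ n2
  n2 = a.0 + 0 | 0 → —a→ n3
  n3 = 0 → ·
Partition-refinement fixed point:
  B0 = {m0}
  B1 = {m1}
  B2 = {m2, n2}
  B3 = {m3, n3}
  B4 = {n0}
  B5 = {n1}
m0 ∈ B0, n0 ∈ B4 → different blocks

not bisimilar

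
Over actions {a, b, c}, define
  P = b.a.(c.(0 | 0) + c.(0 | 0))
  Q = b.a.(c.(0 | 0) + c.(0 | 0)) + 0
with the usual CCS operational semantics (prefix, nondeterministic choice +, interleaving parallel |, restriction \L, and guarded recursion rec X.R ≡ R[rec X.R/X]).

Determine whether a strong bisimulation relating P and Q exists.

bisimilar

LTS(P): 4 reachable states
  p0 = b.a.(c.(0 | 0) + c.(0 | 0)) → --b--▸ p1
  p1 = a.(c.(0 | 0) + c.(0 | 0)) → --a--▸ p2
  p2 = c.(0 | 0) + c.(0 | 0) → --c--▸ p3
  p3 = 0 | 0 → ·
LTS(Q): 4 reachable states
  q0 = b.a.(c.(0 | 0) + c.(0 | 0)) + 0 → --b--▸ q1
  q1 = a.(c.(0 | 0) + c.(0 | 0)) → --a--▸ q2
  q2 = c.(0 | 0) + c.(0 | 0) → --c--▸ q3
  q3 = 0 | 0 → ·
Coarsest stable partition (strong bisimilarity classes):
  B0 = {p0, q0}
  B1 = {p1, q1}
  B2 = {p2, q2}
  B3 = {p3, q3}
p0 ∈ B0, q0 ∈ B0 → same block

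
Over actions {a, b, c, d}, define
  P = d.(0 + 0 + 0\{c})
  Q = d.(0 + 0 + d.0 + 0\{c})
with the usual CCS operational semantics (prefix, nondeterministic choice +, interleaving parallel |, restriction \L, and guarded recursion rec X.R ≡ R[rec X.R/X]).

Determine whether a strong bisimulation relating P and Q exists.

P's transition system — 2 states:
  u0 = d.(0 + 0 + 0\{c}) → --d--▸ u1
  u1 = 0 + 0 + 0\{c} → ·
Q's transition system — 3 states:
  v0 = d.(0 + 0 + d.0 + 0\{c}) → --d--▸ v1
  v1 = 0 + 0 + d.0 + 0\{c} → --d--▸ v2
  v2 = 0 → ·
Bisimilarity quotient blocks:
  B0 = {u0, v1}
  B1 = {u1, v2}
  B2 = {v0}
u0 ∈ B0, v0 ∈ B2 → different blocks

not bisimilar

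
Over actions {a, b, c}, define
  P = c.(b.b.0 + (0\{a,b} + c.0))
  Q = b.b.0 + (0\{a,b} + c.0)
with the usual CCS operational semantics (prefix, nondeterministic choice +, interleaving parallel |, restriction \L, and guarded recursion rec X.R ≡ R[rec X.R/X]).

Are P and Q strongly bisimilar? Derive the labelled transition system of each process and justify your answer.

Reachable graph of P (4 states):
  p0 = c.(b.b.0 + (0\{a,b} + c.0)) → -c-> p1
  p1 = b.b.0 + (0\{a,b} + c.0) → -b-> p2, -c-> p3
  p2 = b.0 → -b-> p3
  p3 = 0 → ∅
Reachable graph of Q (3 states):
  q0 = b.b.0 + (0\{a,b} + c.0) → -b-> q1, -c-> q2
  q1 = b.0 → -b-> q2
  q2 = 0 → ∅
Bisimilarity quotient blocks:
  B0 = {p0}
  B1 = {p1, q0}
  B2 = {p2, q1}
  B3 = {p3, q2}
p0 ∈ B0, q0 ∈ B1 → different blocks

P ≁ Q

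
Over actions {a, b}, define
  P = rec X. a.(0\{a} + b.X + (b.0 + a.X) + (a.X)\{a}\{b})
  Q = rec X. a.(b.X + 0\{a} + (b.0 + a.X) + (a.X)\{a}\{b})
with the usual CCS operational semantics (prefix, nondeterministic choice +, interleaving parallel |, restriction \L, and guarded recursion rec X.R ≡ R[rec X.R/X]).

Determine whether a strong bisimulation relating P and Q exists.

YES

P's transition system — 3 states:
  m0 = rec X. a.(0\{a} + b.X + (b.0 + a.X) + (a.X)\{a}\{b}) | ··a··> m1
  m1 = 0\{a} + b.(rec X. a.(0\{a} + b.X + (b.0 + a.X) + (a.X)\{a}\{b})) + (b.0 + a.(rec X. a.(0\{a} + b.X + (b.0 + a.X) + (a.X)\{a}\{b}))) + (a.(rec X. a.(0\{a} + b.X + (b.0 + a.X) + (a.X)\{a}\{b})))\{a}\{b} | ··a··> m0, ··b··> m0, ··b··> m2
  m2 = 0 | ·
Q's transition system — 3 states:
  n0 = rec X. a.(b.X + 0\{a} + (b.0 + a.X) + (a.X)\{a}\{b}) | ··a··> n1
  n1 = b.(rec X. a.(b.X + 0\{a} + (b.0 + a.X) + (a.X)\{a}\{b})) + 0\{a} + (b.0 + a.(rec X. a.(b.X + 0\{a} + (b.0 + a.X) + (a.X)\{a}\{b}))) + (a.(rec X. a.(b.X + 0\{a} + (b.0 + a.X) + (a.X)\{a}\{b})))\{a}\{b} | ··a··> n0, ··b··> n0, ··b··> n2
  n2 = 0 | ·
Bisimilarity quotient blocks:
  B0 = {m0, n0}
  B1 = {m1, n1}
  B2 = {m2, n2}
m0 ∈ B0, n0 ∈ B0 → same block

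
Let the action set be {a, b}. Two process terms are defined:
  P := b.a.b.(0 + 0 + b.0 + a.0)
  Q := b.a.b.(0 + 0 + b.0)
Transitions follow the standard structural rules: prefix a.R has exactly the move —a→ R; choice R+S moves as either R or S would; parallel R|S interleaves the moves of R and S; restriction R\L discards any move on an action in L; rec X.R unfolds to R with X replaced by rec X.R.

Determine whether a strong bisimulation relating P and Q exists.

not bisimilar

P's transition system — 5 states:
  s0 = b.a.b.(0 + 0 + b.0 + a.0) → =b=> s1
  s1 = a.b.(0 + 0 + b.0 + a.0) → =a=> s2
  s2 = b.(0 + 0 + b.0 + a.0) → =b=> s3
  s3 = 0 + 0 + b.0 + a.0 → =a=> s4, =b=> s4
  s4 = 0 → deadlocked
Q's transition system — 5 states:
  t0 = b.a.b.(0 + 0 + b.0) → =b=> t1
  t1 = a.b.(0 + 0 + b.0) → =a=> t2
  t2 = b.(0 + 0 + b.0) → =b=> t3
  t3 = 0 + 0 + b.0 → =b=> t4
  t4 = 0 → deadlocked
Coarsest stable partition (strong bisimilarity classes):
  B0 = {s0}
  B1 = {s1}
  B2 = {s2}
  B3 = {s3}
  B4 = {s4, t4}
  B5 = {t0}
  B6 = {t1}
  B7 = {t2}
  B8 = {t3}
s0 ∈ B0, t0 ∈ B5 → different blocks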